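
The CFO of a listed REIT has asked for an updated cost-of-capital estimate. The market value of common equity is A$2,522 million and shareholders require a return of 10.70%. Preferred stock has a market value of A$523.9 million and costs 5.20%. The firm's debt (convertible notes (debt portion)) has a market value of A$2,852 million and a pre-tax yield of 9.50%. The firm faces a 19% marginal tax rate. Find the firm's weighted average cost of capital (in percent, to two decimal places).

8.76%

Total capital V = 2522 + 523.9 + 2852 = 5897.9.
Equity: weight = 2522/5897.9 = 0.4276; cost = 10.7%.
Preferred: weight = 523.9/5897.9 = 0.0888; cost = 5.2%.
Convertible notes (debt portion): weight = 2852/5897.9 = 0.4836; after-tax cost = 9.5% × (1 − 19%) = 7.6950%.
WACC = 0.4276 × 10.7000% + 0.0888 × 5.2000% + 0.4836 × 7.6950% = 8.7583%.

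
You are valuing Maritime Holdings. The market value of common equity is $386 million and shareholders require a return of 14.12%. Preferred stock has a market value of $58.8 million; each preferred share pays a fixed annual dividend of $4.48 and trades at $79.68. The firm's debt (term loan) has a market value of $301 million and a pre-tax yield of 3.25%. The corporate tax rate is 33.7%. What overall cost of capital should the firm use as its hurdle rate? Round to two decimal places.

8.62%

Cost of preferred: Rp = 4.48 / 79.68 = 5.6225%.
Total capital V = 386 + 58.8 + 301 = 745.8.
Equity: weight = 386/745.8 = 0.5176; cost = 14.12%.
Preferred: weight = 58.8/745.8 = 0.0788; cost = 5.6225%.
Term loan: weight = 301/745.8 = 0.4036; after-tax cost = 3.25% × (1 − 33.7%) = 2.1547%.
WACC = 0.5176 × 14.1200% + 0.0788 × 5.6225% + 0.4036 × 2.1547% = 8.6209%.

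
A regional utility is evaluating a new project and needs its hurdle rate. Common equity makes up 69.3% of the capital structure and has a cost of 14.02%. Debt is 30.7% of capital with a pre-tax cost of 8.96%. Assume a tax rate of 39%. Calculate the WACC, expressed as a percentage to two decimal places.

After-tax cost of debt = 8.96% × (1 − 39%) = 5.4656%.
WACC = 0.693 × 14.0200% + 0.307 × 5.4656% = 11.3938%.

11.39%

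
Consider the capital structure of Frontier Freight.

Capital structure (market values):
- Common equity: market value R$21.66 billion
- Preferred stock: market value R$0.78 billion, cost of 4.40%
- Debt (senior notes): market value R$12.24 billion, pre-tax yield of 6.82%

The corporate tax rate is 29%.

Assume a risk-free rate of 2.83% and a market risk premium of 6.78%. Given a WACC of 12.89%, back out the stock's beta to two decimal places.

2.20

Total capital V = 21.66 + 0.78 + 12.24 = 34.68.
Equity weight = 21.66/34.68 = 0.6246.
Preferred weight = 0.78/34.68 = 0.0225.
Senior notes weight = 12.24/34.68 = 0.3529.
Debt contribution = 0.3529 × 6.82% × (1 − 29%) = 1.7090%.
Preferred contribution = 0.0225 × 4.4% = 0.0990%.
Required equity contribution = 12.89% − 1.8080% = 11.0820%  ⇒  Re = 17.7435%.
CAPM: 17.7435% = 2.83% + β × 6.78%  ⇒  β = 2.1996.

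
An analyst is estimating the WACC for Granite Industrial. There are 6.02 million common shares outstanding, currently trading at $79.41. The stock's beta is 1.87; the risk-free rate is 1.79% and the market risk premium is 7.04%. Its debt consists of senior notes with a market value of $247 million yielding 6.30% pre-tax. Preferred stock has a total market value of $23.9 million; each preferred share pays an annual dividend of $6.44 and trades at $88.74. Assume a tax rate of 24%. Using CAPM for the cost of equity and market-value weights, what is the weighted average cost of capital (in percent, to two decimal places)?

11.36%

Cost of equity via CAPM: Re = 1.79% + 1.87 × 7.04% = 14.9548%.
Cost of preferred: Rp = 6.44 / 88.74 = 7.2572%.
Market value of equity E = 79.41 × 6.02m = 478.0482m.
Total capital V = 478.0482 + 23.9 + 247 = 748.9482.
Equity: weight = 478.0482/748.9482 = 0.6383; cost = 14.9548%.
Preferred: weight = 23.9/748.9482 = 0.0319; cost = 7.2572%.
Senior notes: weight = 247/748.9482 = 0.3298; after-tax cost = 6.3% × (1 − 24%) = 4.7880%.
WACC = 0.6383 × 14.9548% + 0.0319 × 7.2572% + 0.3298 × 4.7880% = 11.3562%.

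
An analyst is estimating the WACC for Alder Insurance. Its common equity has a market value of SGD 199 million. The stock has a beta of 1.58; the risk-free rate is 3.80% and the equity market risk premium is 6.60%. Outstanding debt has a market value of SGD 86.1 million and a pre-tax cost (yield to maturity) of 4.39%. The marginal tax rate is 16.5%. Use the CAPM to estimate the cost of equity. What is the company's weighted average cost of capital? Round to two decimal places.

Cost of equity via CAPM: Re = 3.8% + 1.58 × 6.6% = 14.2280%.
Total capital V = 199 + 86.1 = 285.1.
Equity: weight = 199/285.1 = 0.6980; cost = 14.228%.
Debt: weight = 86.1/285.1 = 0.3020; after-tax cost = 4.39% × (1 − 16.5%) = 3.6656%.
WACC = 0.6980 × 14.2280% + 0.3020 × 3.6656% = 11.0382%.

11.04%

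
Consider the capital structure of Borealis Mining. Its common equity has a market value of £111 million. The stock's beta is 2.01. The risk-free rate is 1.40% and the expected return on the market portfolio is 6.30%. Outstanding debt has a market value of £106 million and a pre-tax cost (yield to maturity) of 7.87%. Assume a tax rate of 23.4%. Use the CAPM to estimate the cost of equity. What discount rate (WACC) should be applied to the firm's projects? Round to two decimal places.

8.70%

Market risk premium = 6.3% − 1.4% = 4.9%.
Cost of equity via CAPM: Re = 1.4% + 2.01 × 4.9% = 11.2490%.
Total capital V = 111 + 106 = 217.
Equity: weight = 111/217 = 0.5115; cost = 11.249%.
Debt: weight = 106/217 = 0.4885; after-tax cost = 7.87% × (1 − 23.4%) = 6.0284%.
WACC = 0.5115 × 11.2490% + 0.4885 × 6.0284% = 8.6989%.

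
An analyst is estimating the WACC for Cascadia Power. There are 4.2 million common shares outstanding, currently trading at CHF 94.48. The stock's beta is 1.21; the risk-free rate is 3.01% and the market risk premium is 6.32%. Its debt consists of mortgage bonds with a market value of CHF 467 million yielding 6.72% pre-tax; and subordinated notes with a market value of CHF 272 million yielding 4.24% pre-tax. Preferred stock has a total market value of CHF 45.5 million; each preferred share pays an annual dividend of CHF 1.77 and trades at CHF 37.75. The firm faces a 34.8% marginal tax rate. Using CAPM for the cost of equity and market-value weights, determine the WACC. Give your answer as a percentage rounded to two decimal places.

Cost of equity via CAPM: Re = 3.01% + 1.21 × 6.32% = 10.6572%.
Cost of preferred: Rp = 1.77 / 37.75 = 4.6887%.
Market value of equity E = 94.48 × 4.2m = 396.816m.
Total capital V = 396.816 + 45.5 + 467 + 272 = 1181.316.
Equity: weight = 396.816/1181.316 = 0.3359; cost = 10.6572%.
Preferred: weight = 45.5/1181.316 = 0.0385; cost = 4.6887%.
Mortgage bonds: weight = 467/1181.316 = 0.3953; after-tax cost = 6.72% × (1 − 34.8%) = 4.3814%.
Subordinated notes: weight = 272/1181.316 = 0.2303; after-tax cost = 4.24% × (1 − 34.8%) = 2.7645%.
WACC = 0.3359 × 10.6572% + 0.0385 × 4.6887% + 0.3953 × 4.3814% + 0.2303 × 2.7645% = 6.1291%.

6.13%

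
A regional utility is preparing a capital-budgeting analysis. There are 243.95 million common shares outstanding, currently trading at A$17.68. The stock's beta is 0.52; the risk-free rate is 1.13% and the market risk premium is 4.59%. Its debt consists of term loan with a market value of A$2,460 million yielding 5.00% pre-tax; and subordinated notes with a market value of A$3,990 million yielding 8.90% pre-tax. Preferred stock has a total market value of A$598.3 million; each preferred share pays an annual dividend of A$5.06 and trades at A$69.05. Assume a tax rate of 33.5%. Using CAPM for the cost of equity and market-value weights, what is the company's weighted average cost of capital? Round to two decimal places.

4.52%

Cost of equity via CAPM: Re = 1.13% + 0.52 × 4.59% = 3.5168%.
Cost of preferred: Rp = 5.06 / 69.05 = 7.3280%.
Market value of equity E = 17.68 × 243.95m = 4313.036m.
Total capital V = 4313.036 + 598.3 + 2460 + 3990 = 11361.336.
Equity: weight = 4313.036/11361.336 = 0.3796; cost = 3.5168%.
Preferred: weight = 598.3/11361.336 = 0.0527; cost = 7.328%.
Term loan: weight = 2460/11361.336 = 0.2165; after-tax cost = 5% × (1 − 33.5%) = 3.3250%.
Subordinated notes: weight = 3990/11361.336 = 0.3512; after-tax cost = 8.9% × (1 − 33.5%) = 5.9185%.
WACC = 0.3796 × 3.5168% + 0.0527 × 7.3280% + 0.2165 × 3.3250% + 0.3512 × 5.9185% = 4.5194%.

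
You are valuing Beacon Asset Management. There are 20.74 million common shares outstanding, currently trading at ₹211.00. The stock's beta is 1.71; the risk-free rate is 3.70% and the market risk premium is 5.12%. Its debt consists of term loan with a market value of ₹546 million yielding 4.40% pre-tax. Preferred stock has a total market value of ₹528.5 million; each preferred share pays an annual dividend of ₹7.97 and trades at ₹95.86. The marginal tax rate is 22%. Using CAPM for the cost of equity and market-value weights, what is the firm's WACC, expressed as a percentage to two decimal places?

11.15%

Cost of equity via CAPM: Re = 3.7% + 1.71 × 5.12% = 12.4552%.
Cost of preferred: Rp = 7.97 / 95.86 = 8.3142%.
Market value of equity E = 211.0 × 20.74m = 4376.14m.
Total capital V = 4376.14 + 528.5 + 546 = 5450.64.
Equity: weight = 4376.14/5450.64 = 0.8029; cost = 12.4552%.
Preferred: weight = 528.5/5450.64 = 0.0970; cost = 8.3142%.
Term loan: weight = 546/5450.64 = 0.1002; after-tax cost = 4.4% × (1 − 22%) = 3.4320%.
WACC = 0.8029 × 12.4552% + 0.0970 × 8.3142% + 0.1002 × 3.4320% = 11.1498%.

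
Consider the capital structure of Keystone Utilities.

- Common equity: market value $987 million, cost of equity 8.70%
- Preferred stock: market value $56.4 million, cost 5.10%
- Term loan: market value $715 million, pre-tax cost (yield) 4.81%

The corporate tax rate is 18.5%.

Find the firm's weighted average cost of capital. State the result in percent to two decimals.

6.64%

Total capital V = 987 + 56.4 + 715 = 1758.4.
Equity: weight = 987/1758.4 = 0.5613; cost = 8.7%.
Preferred: weight = 56.4/1758.4 = 0.0321; cost = 5.1%.
Term loan: weight = 715/1758.4 = 0.4066; after-tax cost = 4.81% × (1 − 18.5%) = 3.9201%.
WACC = 0.5613 × 8.7000% + 0.0321 × 5.1000% + 0.4066 × 3.9201% = 6.6410%.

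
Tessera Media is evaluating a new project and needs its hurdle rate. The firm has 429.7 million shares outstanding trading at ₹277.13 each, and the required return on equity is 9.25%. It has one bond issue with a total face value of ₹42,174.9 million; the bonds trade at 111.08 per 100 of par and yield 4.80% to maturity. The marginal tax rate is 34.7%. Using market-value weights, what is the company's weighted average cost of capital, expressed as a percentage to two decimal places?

Market value of equity E = 277.13 × 429.7m = 119082.761m. Market value of debt D = 42174.9m × 111.08/100 = 46847.87892m.
Total capital V = 119082.761 + 46847.87892 = 165930.63992.
Equity: weight = 119082.761/165930.63992 = 0.7177; cost = 9.25%.
Bonds outstanding: weight = 46847.87892/165930.63992 = 0.2823; after-tax cost = 4.8% × (1 − 34.7%) = 3.1344%.
WACC = 0.7177 × 9.2500% + 0.2823 × 3.1344% = 7.5234%.

7.52%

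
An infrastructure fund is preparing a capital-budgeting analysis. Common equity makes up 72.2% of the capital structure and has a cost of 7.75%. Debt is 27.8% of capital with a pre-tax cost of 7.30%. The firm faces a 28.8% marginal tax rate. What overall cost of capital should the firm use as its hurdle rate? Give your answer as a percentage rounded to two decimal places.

7.04%

After-tax cost of debt = 7.3% × (1 − 28.8%) = 5.1976%.
WACC = 0.722 × 7.7500% + 0.278 × 5.1976% = 7.0404%.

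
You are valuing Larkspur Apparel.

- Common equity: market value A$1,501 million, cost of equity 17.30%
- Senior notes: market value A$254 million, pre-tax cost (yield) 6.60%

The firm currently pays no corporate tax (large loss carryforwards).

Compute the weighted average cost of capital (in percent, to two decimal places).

Total capital V = 1501 + 254 = 1755.
Equity: weight = 1501/1755 = 0.8553; cost = 17.3%.
Senior notes: weight = 254/1755 = 0.1447; after-tax cost = 6.6% × (1 − 0%) = 6.6000%.
WACC = 0.8553 × 17.3000% + 0.1447 × 6.6000% = 15.7514%.

15.75%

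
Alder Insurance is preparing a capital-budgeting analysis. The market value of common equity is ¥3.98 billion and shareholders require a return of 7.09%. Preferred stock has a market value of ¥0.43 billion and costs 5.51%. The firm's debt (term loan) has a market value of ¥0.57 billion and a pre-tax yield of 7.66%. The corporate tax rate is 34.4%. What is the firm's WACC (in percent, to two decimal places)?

6.72%

Total capital V = 3.98 + 0.43 + 0.57 = 4.98.
Equity: weight = 3.98/4.98 = 0.7992; cost = 7.09%.
Preferred: weight = 0.43/4.98 = 0.0863; cost = 5.51%.
Term loan: weight = 0.57/4.98 = 0.1145; after-tax cost = 7.66% × (1 − 34.4%) = 5.0250%.
WACC = 0.7992 × 7.0900% + 0.0863 × 5.5100% + 0.1145 × 5.0250% = 6.7172%.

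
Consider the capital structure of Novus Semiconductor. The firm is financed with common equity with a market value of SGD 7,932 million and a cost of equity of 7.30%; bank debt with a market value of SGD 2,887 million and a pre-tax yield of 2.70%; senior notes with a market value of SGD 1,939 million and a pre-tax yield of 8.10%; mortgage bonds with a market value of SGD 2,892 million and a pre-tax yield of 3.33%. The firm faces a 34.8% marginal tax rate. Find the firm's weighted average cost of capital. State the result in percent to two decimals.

Total capital V = 7932 + 2887 + 1939 + 2892 = 15650.
Equity: weight = 7932/15650 = 0.5068; cost = 7.3%.
Bank debt: weight = 2887/15650 = 0.1845; after-tax cost = 2.7% × (1 − 34.8%) = 1.7604%.
Senior notes: weight = 1939/15650 = 0.1239; after-tax cost = 8.1% × (1 − 34.8%) = 5.2812%.
Mortgage bonds: weight = 2892/15650 = 0.1848; after-tax cost = 3.33% × (1 − 34.8%) = 2.1712%.
WACC = 0.5068 × 7.3000% + 0.1845 × 1.7604% + 0.1239 × 5.2812% + 0.1848 × 2.1712% = 5.0802%.

5.08%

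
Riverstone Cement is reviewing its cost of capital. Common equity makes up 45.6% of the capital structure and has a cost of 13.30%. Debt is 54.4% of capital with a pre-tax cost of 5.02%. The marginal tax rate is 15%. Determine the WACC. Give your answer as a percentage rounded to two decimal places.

8.39%

After-tax cost of debt = 5.02% × (1 − 15%) = 4.2670%.
WACC = 0.456 × 13.3000% + 0.544 × 4.2670% = 8.3860%.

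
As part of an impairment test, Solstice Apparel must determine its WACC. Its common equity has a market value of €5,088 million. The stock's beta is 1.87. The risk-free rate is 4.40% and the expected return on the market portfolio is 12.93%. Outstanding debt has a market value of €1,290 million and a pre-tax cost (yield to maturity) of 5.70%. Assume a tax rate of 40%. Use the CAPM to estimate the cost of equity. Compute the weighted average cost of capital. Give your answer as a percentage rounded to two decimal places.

16.93%

Market risk premium = 12.93% − 4.4% = 8.53%.
Cost of equity via CAPM: Re = 4.4% + 1.87 × 8.53% = 20.3511%.
Total capital V = 5088 + 1290 = 6378.
Equity: weight = 5088/6378 = 0.7977; cost = 20.3511%.
Debt: weight = 1290/6378 = 0.2023; after-tax cost = 5.7% × (1 − 40%) = 3.4200%.
WACC = 0.7977 × 20.3511% + 0.2023 × 3.4200% = 16.9267%.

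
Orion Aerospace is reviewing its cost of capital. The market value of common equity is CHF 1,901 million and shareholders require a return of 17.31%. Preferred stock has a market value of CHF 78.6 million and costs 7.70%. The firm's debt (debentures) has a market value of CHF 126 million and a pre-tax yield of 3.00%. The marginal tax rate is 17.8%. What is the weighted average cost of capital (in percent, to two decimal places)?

Total capital V = 1901 + 78.6 + 126 = 2105.6.
Equity: weight = 1901/2105.6 = 0.9028; cost = 17.31%.
Preferred: weight = 78.6/2105.6 = 0.0373; cost = 7.7%.
Debentures: weight = 126/2105.6 = 0.0598; after-tax cost = 3% × (1 − 17.8%) = 2.4660%.
WACC = 0.9028 × 17.3100% + 0.0373 × 7.7000% + 0.0598 × 2.4660% = 16.0630%.

16.06%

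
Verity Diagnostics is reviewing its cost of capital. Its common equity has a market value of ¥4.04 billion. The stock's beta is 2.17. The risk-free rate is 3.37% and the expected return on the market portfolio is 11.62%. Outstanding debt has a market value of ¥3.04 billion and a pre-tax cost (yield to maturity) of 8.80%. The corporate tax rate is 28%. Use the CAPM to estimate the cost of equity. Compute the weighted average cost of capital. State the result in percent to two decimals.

14.86%

Market risk premium = 11.62% − 3.37% = 8.25%.
Cost of equity via CAPM: Re = 3.37% + 2.17 × 8.25% = 21.2725%.
Total capital V = 4.04 + 3.04 = 7.08.
Equity: weight = 4.04/7.08 = 0.5706; cost = 21.2725%.
Debt: weight = 3.04/7.08 = 0.4294; after-tax cost = 8.8% × (1 − 28%) = 6.3360%.
WACC = 0.5706 × 21.2725% + 0.4294 × 6.3360% = 14.8591%.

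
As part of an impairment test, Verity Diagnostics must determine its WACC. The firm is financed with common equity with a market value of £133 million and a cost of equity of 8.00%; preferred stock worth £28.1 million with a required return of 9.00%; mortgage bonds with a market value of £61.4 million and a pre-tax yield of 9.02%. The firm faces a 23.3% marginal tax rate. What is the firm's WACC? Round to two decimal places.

7.83%

Total capital V = 133 + 28.1 + 61.4 = 222.5.
Equity: weight = 133/222.5 = 0.5978; cost = 8%.
Preferred: weight = 28.1/222.5 = 0.1263; cost = 9%.
Mortgage bonds: weight = 61.4/222.5 = 0.2760; after-tax cost = 9.02% × (1 − 23.3%) = 6.9183%.
WACC = 0.5978 × 8.0000% + 0.1263 × 9.0000% + 0.2760 × 6.9183% = 7.8278%.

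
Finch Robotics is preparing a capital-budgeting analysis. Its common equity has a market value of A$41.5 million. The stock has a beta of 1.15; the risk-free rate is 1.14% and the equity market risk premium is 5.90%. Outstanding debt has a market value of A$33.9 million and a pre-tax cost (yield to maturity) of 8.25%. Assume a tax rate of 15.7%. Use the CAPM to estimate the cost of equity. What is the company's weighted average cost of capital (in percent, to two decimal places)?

7.49%

Cost of equity via CAPM: Re = 1.14% + 1.15 × 5.9% = 7.9250%.
Total capital V = 41.5 + 33.9 = 75.4.
Equity: weight = 41.5/75.4 = 0.5504; cost = 7.925%.
Debt: weight = 33.9/75.4 = 0.4496; after-tax cost = 8.25% × (1 − 15.7%) = 6.9547%.
WACC = 0.5504 × 7.9250% + 0.4496 × 6.9547% = 7.4888%.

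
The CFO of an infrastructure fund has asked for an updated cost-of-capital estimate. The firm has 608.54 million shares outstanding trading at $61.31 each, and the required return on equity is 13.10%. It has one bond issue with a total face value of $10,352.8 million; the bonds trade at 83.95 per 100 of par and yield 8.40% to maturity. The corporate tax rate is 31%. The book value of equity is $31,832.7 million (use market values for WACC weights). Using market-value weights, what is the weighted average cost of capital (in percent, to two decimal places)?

Market value of equity E = 61.31 × 608.54m = 37309.5874m. Market value of debt D = 10352.8m × 83.95/100 = 8691.1756m.
Total capital V = 37309.5874 + 8691.1756 = 46000.763.
Equity: weight = 37309.5874/46000.763 = 0.8111; cost = 13.1%.
Bonds outstanding: weight = 8691.1756/46000.763 = 0.1889; after-tax cost = 8.4% × (1 − 31%) = 5.7960%.
WACC = 0.8111 × 13.1000% + 0.1889 × 5.7960% = 11.7200%.

11.72%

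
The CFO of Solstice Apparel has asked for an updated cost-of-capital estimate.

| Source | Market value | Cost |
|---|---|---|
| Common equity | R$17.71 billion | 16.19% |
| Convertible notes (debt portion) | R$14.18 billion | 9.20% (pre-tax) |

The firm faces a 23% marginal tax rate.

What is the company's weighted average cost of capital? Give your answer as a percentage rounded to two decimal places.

12.14%

Total capital V = 17.71 + 14.18 = 31.89.
Equity: weight = 17.71/31.89 = 0.5553; cost = 16.19%.
Convertible notes (debt portion): weight = 14.18/31.89 = 0.4447; after-tax cost = 9.2% × (1 − 23%) = 7.0840%.
WACC = 0.5553 × 16.1900% + 0.4447 × 7.0840% = 12.1410%.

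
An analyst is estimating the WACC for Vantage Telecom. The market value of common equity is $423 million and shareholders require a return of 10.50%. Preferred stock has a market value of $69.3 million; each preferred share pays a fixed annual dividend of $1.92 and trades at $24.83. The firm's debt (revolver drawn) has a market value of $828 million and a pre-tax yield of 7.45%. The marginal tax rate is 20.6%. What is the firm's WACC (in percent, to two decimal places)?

7.48%

Cost of preferred: Rp = 1.92 / 24.83 = 7.7326%.
Total capital V = 423 + 69.3 + 828 = 1320.3.
Equity: weight = 423/1320.3 = 0.3204; cost = 10.5%.
Preferred: weight = 69.3/1320.3 = 0.0525; cost = 7.7326%.
Revolver drawn: weight = 828/1320.3 = 0.6271; after-tax cost = 7.45% × (1 − 20.6%) = 5.9153%.
WACC = 0.3204 × 10.5000% + 0.0525 × 7.7326% + 0.6271 × 5.9153% = 7.4795%.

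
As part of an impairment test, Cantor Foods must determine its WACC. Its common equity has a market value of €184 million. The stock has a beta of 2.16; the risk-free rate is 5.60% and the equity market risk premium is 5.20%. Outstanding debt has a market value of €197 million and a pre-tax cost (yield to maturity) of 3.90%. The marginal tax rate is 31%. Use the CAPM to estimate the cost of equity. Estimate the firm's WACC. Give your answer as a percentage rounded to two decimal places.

9.52%

Cost of equity via CAPM: Re = 5.6% + 2.16 × 5.2% = 16.8320%.
Total capital V = 184 + 197 = 381.
Equity: weight = 184/381 = 0.4829; cost = 16.832%.
Debt: weight = 197/381 = 0.5171; after-tax cost = 3.9% × (1 − 31%) = 2.6910%.
WACC = 0.4829 × 16.8320% + 0.5171 × 2.6910% = 9.5202%.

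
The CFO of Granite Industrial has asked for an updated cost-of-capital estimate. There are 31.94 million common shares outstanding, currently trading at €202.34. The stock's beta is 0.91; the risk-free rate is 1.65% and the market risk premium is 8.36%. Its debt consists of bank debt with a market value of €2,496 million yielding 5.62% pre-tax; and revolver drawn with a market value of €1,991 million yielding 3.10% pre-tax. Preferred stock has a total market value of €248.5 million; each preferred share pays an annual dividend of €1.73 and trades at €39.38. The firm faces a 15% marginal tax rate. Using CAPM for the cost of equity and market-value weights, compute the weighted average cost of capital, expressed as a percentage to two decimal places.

Cost of equity via CAPM: Re = 1.65% + 0.91 × 8.36% = 9.2576%.
Cost of preferred: Rp = 1.73 / 39.38 = 4.3931%.
Market value of equity E = 202.34 × 31.94m = 6462.7396m.
Total capital V = 6462.7396 + 248.5 + 2496 + 1991 = 11198.2396.
Equity: weight = 6462.7396/11198.2396 = 0.5771; cost = 9.2576%.
Preferred: weight = 248.5/11198.2396 = 0.0222; cost = 4.3931%.
Bank debt: weight = 2496/11198.2396 = 0.2229; after-tax cost = 5.62% × (1 − 15%) = 4.7770%.
Revolver drawn: weight = 1991/11198.2396 = 0.1778; after-tax cost = 3.1% × (1 − 15%) = 2.6350%.
WACC = 0.5771 × 9.2576% + 0.0222 × 4.3931% + 0.2229 × 4.7770% + 0.1778 × 2.6350% = 6.9735%.

6.97%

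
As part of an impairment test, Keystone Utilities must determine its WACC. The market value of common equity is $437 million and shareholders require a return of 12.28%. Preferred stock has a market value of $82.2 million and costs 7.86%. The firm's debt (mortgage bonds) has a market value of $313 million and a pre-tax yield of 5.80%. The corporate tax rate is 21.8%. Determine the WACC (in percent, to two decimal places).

Total capital V = 437 + 82.2 + 313 = 832.2.
Equity: weight = 437/832.2 = 0.5251; cost = 12.28%.
Preferred: weight = 82.2/832.2 = 0.0988; cost = 7.86%.
Mortgage bonds: weight = 313/832.2 = 0.3761; after-tax cost = 5.8% × (1 − 21.8%) = 4.5356%.
WACC = 0.5251 × 12.2800% + 0.0988 × 7.8600% + 0.3761 × 4.5356% = 8.9307%.

8.93%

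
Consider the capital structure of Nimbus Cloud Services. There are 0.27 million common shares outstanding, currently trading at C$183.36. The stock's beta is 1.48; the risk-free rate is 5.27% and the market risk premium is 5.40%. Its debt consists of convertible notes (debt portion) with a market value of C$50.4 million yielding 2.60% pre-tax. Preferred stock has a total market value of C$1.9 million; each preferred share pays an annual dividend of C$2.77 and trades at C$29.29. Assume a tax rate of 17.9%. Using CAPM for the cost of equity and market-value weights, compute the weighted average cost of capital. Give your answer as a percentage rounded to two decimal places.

7.68%

Cost of equity via CAPM: Re = 5.27% + 1.48 × 5.4% = 13.2620%.
Cost of preferred: Rp = 2.77 / 29.29 = 9.4572%.
Market value of equity E = 183.36 × 0.27m = 49.5072m.
Total capital V = 49.5072 + 1.9 + 50.4 = 101.8072.
Equity: weight = 49.5072/101.8072 = 0.4863; cost = 13.262%.
Preferred: weight = 1.9/101.8072 = 0.0187; cost = 9.4572%.
Convertible notes (debt portion): weight = 50.4/101.8072 = 0.4951; after-tax cost = 2.6% × (1 − 17.9%) = 2.1346%.
WACC = 0.4863 × 13.2620% + 0.0187 × 9.4572% + 0.4951 × 2.1346% = 7.6823%.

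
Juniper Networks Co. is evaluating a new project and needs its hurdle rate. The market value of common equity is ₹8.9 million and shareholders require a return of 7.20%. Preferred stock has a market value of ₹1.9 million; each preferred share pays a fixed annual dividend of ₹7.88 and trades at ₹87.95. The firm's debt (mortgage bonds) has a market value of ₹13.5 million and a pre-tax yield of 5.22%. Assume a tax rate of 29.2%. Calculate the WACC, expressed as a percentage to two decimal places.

5.39%

Cost of preferred: Rp = 7.88 / 87.95 = 8.9596%.
Total capital V = 8.9 + 1.9 + 13.5 = 24.3.
Equity: weight = 8.9/24.3 = 0.3663; cost = 7.2%.
Preferred: weight = 1.9/24.3 = 0.0782; cost = 8.9596%.
Mortgage bonds: weight = 13.5/24.3 = 0.5556; after-tax cost = 5.22% × (1 − 29.2%) = 3.6958%.
WACC = 0.3663 × 7.2000% + 0.0782 × 8.9596% + 0.5556 × 3.6958% = 5.3908%.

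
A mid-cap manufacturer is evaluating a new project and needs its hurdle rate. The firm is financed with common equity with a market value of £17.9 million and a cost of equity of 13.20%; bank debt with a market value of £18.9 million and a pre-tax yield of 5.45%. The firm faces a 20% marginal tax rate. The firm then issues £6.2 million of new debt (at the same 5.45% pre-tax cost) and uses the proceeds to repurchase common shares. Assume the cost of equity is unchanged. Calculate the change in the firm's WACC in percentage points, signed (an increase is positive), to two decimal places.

Current WACC:
Total capital V = 17.9 + 18.9 = 36.8.
Equity: weight = 17.9/36.8 = 0.4864; cost = 13.2%.
Bank debt: weight = 18.9/36.8 = 0.5136; after-tax cost = 5.45% × (1 − 20%) = 4.3600%.
WACC = 0.4864 × 13.2000% + 0.5136 × 4.3600% = 8.6599%.
After the change:
Total capital V = 11.7 + 25.1 = 36.8.
Equity: weight = 11.7/36.8 = 0.3179; cost = 13.2%.
Bank debt: weight = 25.1/36.8 = 0.6821; after-tax cost = 5.45% × (1 − 20%) = 4.3600%.
WACC = 0.3179 × 13.2000% + 0.6821 × 4.3600% = 7.1705%.
Change in WACC = 7.1705% − 8.6599% = -1.4893 pp.

-1.49 pp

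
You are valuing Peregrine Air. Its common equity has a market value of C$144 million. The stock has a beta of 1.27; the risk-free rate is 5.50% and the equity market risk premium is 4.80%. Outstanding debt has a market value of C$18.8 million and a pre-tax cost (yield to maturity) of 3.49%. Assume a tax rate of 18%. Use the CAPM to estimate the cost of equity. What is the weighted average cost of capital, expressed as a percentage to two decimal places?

Cost of equity via CAPM: Re = 5.5% + 1.27 × 4.8% = 11.5960%.
Total capital V = 144 + 18.8 = 162.8.
Equity: weight = 144/162.8 = 0.8845; cost = 11.596%.
Debt: weight = 18.8/162.8 = 0.1155; after-tax cost = 3.49% × (1 − 18%) = 2.8618%.
WACC = 0.8845 × 11.5960% + 0.1155 × 2.8618% = 10.5874%.

10.59%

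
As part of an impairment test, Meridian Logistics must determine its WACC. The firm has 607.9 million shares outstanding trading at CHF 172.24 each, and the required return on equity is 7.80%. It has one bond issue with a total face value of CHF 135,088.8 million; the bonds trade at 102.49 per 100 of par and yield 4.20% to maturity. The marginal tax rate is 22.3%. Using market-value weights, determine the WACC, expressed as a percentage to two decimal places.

5.22%

Market value of equity E = 172.24 × 607.9m = 104704.696m. Market value of debt D = 135088.8m × 102.49/100 = 138452.51112m.
Total capital V = 104704.696 + 138452.51112 = 243157.20712.
Equity: weight = 104704.696/243157.20712 = 0.4306; cost = 7.8%.
Bonds outstanding: weight = 138452.51112/243157.20712 = 0.5694; after-tax cost = 4.2% × (1 − 22.3%) = 3.2634%.
WACC = 0.4306 × 7.8000% + 0.5694 × 3.2634% = 5.2169%.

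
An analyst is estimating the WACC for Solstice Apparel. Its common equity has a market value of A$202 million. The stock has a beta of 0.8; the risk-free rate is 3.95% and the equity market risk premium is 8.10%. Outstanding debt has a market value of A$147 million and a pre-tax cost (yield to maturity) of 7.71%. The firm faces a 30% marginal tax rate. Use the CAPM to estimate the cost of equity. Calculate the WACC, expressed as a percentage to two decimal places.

Cost of equity via CAPM: Re = 3.95% + 0.8 × 8.1% = 10.4300%.
Total capital V = 202 + 147 = 349.
Equity: weight = 202/349 = 0.5788; cost = 10.43%.
Debt: weight = 147/349 = 0.4212; after-tax cost = 7.71% × (1 − 30%) = 5.3970%.
WACC = 0.5788 × 10.4300% + 0.4212 × 5.3970% = 8.3101%.

8.31%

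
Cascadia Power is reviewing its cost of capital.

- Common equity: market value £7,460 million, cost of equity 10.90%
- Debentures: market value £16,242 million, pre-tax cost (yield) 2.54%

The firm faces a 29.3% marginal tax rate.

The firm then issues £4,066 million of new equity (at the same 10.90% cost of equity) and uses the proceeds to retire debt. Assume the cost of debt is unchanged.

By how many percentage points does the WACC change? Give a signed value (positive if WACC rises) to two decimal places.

+1.56 pp

Current WACC:
Total capital V = 7460 + 16242 = 23702.
Equity: weight = 7460/23702 = 0.3147; cost = 10.9%.
Debentures: weight = 16242/23702 = 0.6853; after-tax cost = 2.54% × (1 − 29.3%) = 1.7958%.
WACC = 0.3147 × 10.9000% + 0.6853 × 1.7958% = 4.6613%.
After the change:
Total capital V = 11526 + 12176 = 23702.
Equity: weight = 11526/23702 = 0.4863; cost = 10.9%.
Debentures: weight = 12176/23702 = 0.5137; after-tax cost = 2.54% × (1 − 29.3%) = 1.7958%.
WACC = 0.4863 × 10.9000% + 0.5137 × 1.7958% = 6.2231%.
Change in WACC = 6.2231% − 4.6613% = 1.5618 pp.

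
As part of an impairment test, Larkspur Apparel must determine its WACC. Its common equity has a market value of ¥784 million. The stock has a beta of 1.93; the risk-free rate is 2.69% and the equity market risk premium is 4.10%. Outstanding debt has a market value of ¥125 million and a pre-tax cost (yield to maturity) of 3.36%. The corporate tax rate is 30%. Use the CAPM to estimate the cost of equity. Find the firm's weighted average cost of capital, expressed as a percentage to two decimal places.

9.47%

Cost of equity via CAPM: Re = 2.69% + 1.93 × 4.1% = 10.6030%.
Total capital V = 784 + 125 = 909.
Equity: weight = 784/909 = 0.8625; cost = 10.603%.
Debt: weight = 125/909 = 0.1375; after-tax cost = 3.36% × (1 − 30%) = 2.3520%.
WACC = 0.8625 × 10.6030% + 0.1375 × 2.3520% = 9.4684%.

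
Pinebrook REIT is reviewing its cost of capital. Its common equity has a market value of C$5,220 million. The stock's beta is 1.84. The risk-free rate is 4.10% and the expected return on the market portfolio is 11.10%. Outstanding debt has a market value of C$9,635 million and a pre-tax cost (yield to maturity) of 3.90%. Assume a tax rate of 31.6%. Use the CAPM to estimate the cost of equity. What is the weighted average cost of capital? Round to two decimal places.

Market risk premium = 11.1% − 4.1% = 7.0%.
Cost of equity via CAPM: Re = 4.1% + 1.84 × 7.0% = 16.9800%.
Total capital V = 5220 + 9635 = 14855.
Equity: weight = 5220/14855 = 0.3514; cost = 16.98%.
Debt: weight = 9635/14855 = 0.6486; after-tax cost = 3.9% × (1 − 31.6%) = 2.6676%.
WACC = 0.3514 × 16.9800% + 0.6486 × 2.6676% = 7.6969%.

7.70%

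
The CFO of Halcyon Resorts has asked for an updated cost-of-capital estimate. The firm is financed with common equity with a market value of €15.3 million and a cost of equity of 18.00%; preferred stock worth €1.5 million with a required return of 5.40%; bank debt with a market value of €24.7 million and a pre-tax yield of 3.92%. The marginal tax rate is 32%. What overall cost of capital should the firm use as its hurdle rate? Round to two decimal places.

Total capital V = 15.3 + 1.5 + 24.7 = 41.5.
Equity: weight = 15.3/41.5 = 0.3687; cost = 18%.
Preferred: weight = 1.5/41.5 = 0.0361; cost = 5.4%.
Bank debt: weight = 24.7/41.5 = 0.5952; after-tax cost = 3.92% × (1 − 32%) = 2.6656%.
WACC = 0.3687 × 18.0000% + 0.0361 × 5.4000% + 0.5952 × 2.6656% = 8.4178%.

8.42%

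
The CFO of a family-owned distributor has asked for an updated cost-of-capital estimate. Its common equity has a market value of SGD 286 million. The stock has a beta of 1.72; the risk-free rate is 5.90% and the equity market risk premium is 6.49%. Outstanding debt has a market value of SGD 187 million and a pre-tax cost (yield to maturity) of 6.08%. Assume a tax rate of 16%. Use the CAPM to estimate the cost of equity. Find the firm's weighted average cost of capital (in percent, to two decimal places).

12.34%

Cost of equity via CAPM: Re = 5.9% + 1.72 × 6.49% = 17.0628%.
Total capital V = 286 + 187 = 473.
Equity: weight = 286/473 = 0.6047; cost = 17.0628%.
Debt: weight = 187/473 = 0.3953; after-tax cost = 6.08% × (1 − 16%) = 5.1072%.
WACC = 0.6047 × 17.0628% + 0.3953 × 5.1072% = 12.3362%.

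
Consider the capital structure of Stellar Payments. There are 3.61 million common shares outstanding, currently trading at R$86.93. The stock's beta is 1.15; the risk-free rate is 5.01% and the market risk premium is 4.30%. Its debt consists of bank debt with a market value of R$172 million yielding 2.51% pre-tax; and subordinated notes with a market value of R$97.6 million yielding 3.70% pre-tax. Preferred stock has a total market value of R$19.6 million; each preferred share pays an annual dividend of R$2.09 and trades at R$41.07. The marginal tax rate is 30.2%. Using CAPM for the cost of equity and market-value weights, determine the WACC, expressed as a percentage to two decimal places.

6.26%

Cost of equity via CAPM: Re = 5.01% + 1.15 × 4.3% = 9.9550%.
Cost of preferred: Rp = 2.09 / 41.07 = 5.0889%.
Market value of equity E = 86.93 × 3.61m = 313.8173m.
Total capital V = 313.8173 + 19.6 + 172 + 97.6 = 603.0173.
Equity: weight = 313.8173/603.0173 = 0.5204; cost = 9.955%.
Preferred: weight = 19.6/603.0173 = 0.0325; cost = 5.0889%.
Bank debt: weight = 172/603.0173 = 0.2852; after-tax cost = 2.51% × (1 − 30.2%) = 1.7520%.
Subordinated notes: weight = 97.6/603.0173 = 0.1619; after-tax cost = 3.7% × (1 − 30.2%) = 2.5826%.
WACC = 0.5204 × 9.9550% + 0.0325 × 5.0889% + 0.2852 × 1.7520% + 0.1619 × 2.5826% = 6.2638%.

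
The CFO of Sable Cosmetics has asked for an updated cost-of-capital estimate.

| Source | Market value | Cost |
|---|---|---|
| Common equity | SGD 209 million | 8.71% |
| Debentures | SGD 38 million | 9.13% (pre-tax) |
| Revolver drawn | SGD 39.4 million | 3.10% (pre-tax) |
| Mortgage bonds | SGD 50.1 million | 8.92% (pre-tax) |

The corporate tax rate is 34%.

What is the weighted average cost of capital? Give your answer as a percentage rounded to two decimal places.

Total capital V = 209 + 38 + 39.4 + 50.1 = 336.5.
Equity: weight = 209/336.5 = 0.6211; cost = 8.71%.
Debentures: weight = 38/336.5 = 0.1129; after-tax cost = 9.13% × (1 − 34%) = 6.0258%.
Revolver drawn: weight = 39.4/336.5 = 0.1171; after-tax cost = 3.1% × (1 − 34%) = 2.0460%.
Mortgage bonds: weight = 50.1/336.5 = 0.1489; after-tax cost = 8.92% × (1 − 34%) = 5.8872%.
WACC = 0.6211 × 8.7100% + 0.1129 × 6.0258% + 0.1171 × 2.0460% + 0.1489 × 5.8872% = 7.2063%.

7.21%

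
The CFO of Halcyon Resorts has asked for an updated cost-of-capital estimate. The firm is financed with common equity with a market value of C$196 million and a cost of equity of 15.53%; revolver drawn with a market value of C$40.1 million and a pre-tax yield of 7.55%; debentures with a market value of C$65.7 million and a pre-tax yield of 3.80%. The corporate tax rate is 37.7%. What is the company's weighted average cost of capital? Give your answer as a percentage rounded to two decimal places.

Total capital V = 196 + 40.1 + 65.7 = 301.8.
Equity: weight = 196/301.8 = 0.6494; cost = 15.53%.
Revolver drawn: weight = 40.1/301.8 = 0.1329; after-tax cost = 7.55% × (1 − 37.7%) = 4.7036%.
Debentures: weight = 65.7/301.8 = 0.2177; after-tax cost = 3.8% × (1 − 37.7%) = 2.3674%.
WACC = 0.6494 × 15.5300% + 0.1329 × 4.7036% + 0.2177 × 2.3674% = 11.2261%.

11.23%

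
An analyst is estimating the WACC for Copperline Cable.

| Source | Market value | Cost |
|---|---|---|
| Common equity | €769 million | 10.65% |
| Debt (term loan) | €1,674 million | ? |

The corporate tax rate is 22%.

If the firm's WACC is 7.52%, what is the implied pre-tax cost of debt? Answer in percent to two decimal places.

7.80%

Total capital V = 769 + 1674 = 2443.
Equity weight = 769/2443 = 0.3148.
Term loan weight = 1674/2443 = 0.6852.
Equity contribution = 0.3148 × 10.65% = 3.3524%.
Remaining for debt = 7.52% − 3.3524% = 4.1676%.
Rd × (1 − 22%) × 0.6852 = 4.1676%  ⇒  Rd = 7.7976%.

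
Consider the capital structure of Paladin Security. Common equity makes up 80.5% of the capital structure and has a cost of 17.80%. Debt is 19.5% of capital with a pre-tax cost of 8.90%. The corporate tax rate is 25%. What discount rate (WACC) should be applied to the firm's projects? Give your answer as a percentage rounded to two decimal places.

After-tax cost of debt = 8.9% × (1 − 25%) = 6.6750%.
WACC = 0.805 × 17.8000% + 0.195 × 6.6750% = 15.6306%.

15.63%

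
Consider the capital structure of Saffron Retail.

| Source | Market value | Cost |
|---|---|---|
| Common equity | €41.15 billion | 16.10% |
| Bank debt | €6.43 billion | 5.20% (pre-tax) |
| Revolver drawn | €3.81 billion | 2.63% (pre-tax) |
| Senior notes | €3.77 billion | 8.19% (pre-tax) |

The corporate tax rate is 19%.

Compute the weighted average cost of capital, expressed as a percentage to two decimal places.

13.10%

Total capital V = 41.15 + 6.43 + 3.81 + 3.77 = 55.16.
Equity: weight = 41.15/55.16 = 0.7460; cost = 16.1%.
Bank debt: weight = 6.43/55.16 = 0.1166; after-tax cost = 5.2% × (1 − 19%) = 4.2120%.
Revolver drawn: weight = 3.81/55.16 = 0.0691; after-tax cost = 2.63% × (1 − 19%) = 2.1303%.
Senior notes: weight = 3.77/55.16 = 0.0683; after-tax cost = 8.19% × (1 − 19%) = 6.6339%.
WACC = 0.7460 × 16.1000% + 0.1166 × 4.2120% + 0.0691 × 2.1303% + 0.0683 × 6.6339% = 13.1023%.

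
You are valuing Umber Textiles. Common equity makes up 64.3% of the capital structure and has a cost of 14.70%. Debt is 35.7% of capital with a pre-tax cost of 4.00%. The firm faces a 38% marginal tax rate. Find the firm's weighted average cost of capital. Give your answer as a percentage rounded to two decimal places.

10.34%

After-tax cost of debt = 4% × (1 − 38%) = 2.4800%.
WACC = 0.643 × 14.7000% + 0.357 × 2.4800% = 10.3375%.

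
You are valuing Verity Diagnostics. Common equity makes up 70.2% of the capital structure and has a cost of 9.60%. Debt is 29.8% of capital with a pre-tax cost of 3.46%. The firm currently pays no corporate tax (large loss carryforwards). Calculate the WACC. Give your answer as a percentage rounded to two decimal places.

7.77%

After-tax cost of debt = 3.46% × (1 − 0%) = 3.4600%.
WACC = 0.702 × 9.6000% + 0.298 × 3.4600% = 7.7703%.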